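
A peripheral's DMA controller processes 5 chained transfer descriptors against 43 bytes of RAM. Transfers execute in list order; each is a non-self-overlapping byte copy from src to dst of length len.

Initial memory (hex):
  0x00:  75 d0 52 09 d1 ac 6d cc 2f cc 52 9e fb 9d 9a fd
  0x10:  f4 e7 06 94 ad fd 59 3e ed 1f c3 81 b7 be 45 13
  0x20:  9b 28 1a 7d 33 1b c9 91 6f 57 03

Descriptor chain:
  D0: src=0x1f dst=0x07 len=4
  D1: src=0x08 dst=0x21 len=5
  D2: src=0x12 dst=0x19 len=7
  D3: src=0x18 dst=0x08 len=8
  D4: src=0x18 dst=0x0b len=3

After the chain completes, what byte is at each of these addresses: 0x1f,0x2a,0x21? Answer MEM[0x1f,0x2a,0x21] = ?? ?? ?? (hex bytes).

  after D0: wrote 4B at 0x07 = 139b281a
  after D1: wrote 5B at 0x21 = 9b281a9efb
  after D2: wrote 7B at 0x19 = 0694adfd593eed
  after D3: wrote 8B at 0x08 = ed0694adfd593eed
  after D4: wrote 3B at 0x0b = ed0694
query mem[0x1f]=0xed, mem[0x2a]=0x03, mem[0x21]=0x9b

MEM[0x1f,0x2a,0x21] = ed 03 9b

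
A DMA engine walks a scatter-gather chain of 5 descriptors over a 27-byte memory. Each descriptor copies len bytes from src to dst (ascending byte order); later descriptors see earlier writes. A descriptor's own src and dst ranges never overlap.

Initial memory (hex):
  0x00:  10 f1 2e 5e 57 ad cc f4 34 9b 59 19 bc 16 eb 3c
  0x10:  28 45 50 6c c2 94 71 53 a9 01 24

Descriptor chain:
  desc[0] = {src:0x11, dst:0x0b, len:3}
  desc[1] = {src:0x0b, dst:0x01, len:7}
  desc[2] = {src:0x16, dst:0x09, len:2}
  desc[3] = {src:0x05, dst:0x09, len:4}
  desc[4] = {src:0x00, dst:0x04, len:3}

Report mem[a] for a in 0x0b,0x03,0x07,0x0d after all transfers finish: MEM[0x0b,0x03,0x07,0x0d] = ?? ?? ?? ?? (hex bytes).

MEM[0x0b,0x03,0x07,0x0d] = 45 6c 45 6c

#0 dst[0x0b+3] := {0x45,0x50,0x6c}
#1 dst[0x01+7] := {0x45,0x50,0x6c,0xeb,0x3c,0x28,0x45}
#2 dst[0x09+2] := {0x71,0x53}
#3 dst[0x09+4] := {0x3c,0x28,0x45,0x34}
#4 dst[0x04+3] := {0x10,0x45,0x50}
query mem[0x0b]=0x45, mem[0x03]=0x6c, mem[0x07]=0x45, mem[0x0d]=0x6c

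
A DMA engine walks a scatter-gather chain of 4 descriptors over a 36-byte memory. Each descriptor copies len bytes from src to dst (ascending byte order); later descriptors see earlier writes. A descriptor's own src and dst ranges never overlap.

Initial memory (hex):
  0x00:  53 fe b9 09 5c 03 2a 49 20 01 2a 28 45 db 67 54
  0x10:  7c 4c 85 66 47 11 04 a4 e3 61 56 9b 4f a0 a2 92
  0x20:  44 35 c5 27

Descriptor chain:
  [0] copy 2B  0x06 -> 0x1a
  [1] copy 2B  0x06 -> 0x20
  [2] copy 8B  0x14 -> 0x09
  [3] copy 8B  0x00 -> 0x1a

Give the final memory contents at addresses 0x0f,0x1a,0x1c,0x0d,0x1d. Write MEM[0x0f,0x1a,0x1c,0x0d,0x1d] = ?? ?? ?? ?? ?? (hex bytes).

#0 dst[0x1a+2] := {0x2a,0x49}
#1 dst[0x20+2] := {0x2a,0x49}
#2 dst[0x09+8] := {0x47,0x11,0x04,0xa4,0xe3,0x61,0x2a,0x49}
#3 dst[0x1a+8] := {0x53,0xfe,0xb9,0x09,0x5c,0x03,0x2a,0x49}
query mem[0x0f]=0x2a, mem[0x1a]=0x53, mem[0x1c]=0xb9, mem[0x0d]=0xe3, mem[0x1d]=0x09

MEM[0x0f,0x1a,0x1c,0x0d,0x1d] = 2a 53 b9 e3 09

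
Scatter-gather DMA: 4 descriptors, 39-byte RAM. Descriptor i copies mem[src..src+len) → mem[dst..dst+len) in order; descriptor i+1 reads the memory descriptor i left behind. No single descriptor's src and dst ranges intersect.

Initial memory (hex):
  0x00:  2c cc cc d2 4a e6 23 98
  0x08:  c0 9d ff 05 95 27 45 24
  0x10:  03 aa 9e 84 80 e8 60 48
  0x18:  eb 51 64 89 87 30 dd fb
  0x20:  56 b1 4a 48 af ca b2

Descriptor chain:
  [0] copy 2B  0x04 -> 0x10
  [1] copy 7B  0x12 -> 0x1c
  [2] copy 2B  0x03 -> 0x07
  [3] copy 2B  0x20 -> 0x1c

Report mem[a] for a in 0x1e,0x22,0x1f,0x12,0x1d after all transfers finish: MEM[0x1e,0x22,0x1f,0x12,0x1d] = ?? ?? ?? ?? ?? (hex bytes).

[0] 0x04->0x10 len=2 : 4a e6
[1] 0x12->0x1c len=7 : 9e 84 80 e8 60 48 eb
[2] 0x03->0x07 len=2 : d2 4a
[3] 0x20->0x1c len=2 : 60 48
query mem[0x1e]=0x80, mem[0x22]=0xeb, mem[0x1f]=0xe8, mem[0x12]=0x9e, mem[0x1d]=0x48

MEM[0x1e,0x22,0x1f,0x12,0x1d] = 80 eb e8 9e 48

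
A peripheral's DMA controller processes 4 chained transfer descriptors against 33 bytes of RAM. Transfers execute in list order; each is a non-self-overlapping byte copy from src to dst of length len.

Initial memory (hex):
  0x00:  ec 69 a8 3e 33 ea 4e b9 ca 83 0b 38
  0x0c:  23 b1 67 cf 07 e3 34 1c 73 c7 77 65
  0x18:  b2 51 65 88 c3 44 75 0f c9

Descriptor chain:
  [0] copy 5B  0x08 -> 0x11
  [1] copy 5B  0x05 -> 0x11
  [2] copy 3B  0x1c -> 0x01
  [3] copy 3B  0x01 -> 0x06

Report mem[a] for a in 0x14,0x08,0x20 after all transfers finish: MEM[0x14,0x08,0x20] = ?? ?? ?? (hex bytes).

MEM[0x14,0x08,0x20] = ca 75 c9

D0: mem[0x11..0x15] <- [ca 83 0b 38 23]
D1: mem[0x11..0x15] <- [ea 4e b9 ca 83]
D2: mem[0x01..0x03] <- [c3 44 75]
D3: mem[0x06..0x08] <- [c3 44 75]
query mem[0x14]=0xca, mem[0x08]=0x75, mem[0x20]=0xc9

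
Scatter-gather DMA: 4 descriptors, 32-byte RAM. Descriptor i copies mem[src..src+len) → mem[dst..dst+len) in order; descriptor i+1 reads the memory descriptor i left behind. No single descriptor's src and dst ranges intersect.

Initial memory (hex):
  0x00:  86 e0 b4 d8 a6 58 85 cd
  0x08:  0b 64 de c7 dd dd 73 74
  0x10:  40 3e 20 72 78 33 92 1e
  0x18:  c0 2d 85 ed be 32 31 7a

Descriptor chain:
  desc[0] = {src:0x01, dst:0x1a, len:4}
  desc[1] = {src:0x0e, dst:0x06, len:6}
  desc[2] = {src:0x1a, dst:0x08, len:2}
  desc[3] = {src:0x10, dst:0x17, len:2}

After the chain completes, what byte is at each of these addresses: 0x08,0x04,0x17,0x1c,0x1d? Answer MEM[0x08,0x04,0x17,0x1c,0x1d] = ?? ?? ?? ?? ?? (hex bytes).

[0] 0x01->0x1a len=4 : e0 b4 d8 a6
[1] 0x0e->0x06 len=6 : 73 74 40 3e 20 72
[2] 0x1a->0x08 len=2 : e0 b4
[3] 0x10->0x17 len=2 : 40 3e
query mem[0x08]=0xe0, mem[0x04]=0xa6, mem[0x17]=0x40, mem[0x1c]=0xd8, mem[0x1d]=0xa6

MEM[0x08,0x04,0x17,0x1c,0x1d] = e0 a6 40 d8 a6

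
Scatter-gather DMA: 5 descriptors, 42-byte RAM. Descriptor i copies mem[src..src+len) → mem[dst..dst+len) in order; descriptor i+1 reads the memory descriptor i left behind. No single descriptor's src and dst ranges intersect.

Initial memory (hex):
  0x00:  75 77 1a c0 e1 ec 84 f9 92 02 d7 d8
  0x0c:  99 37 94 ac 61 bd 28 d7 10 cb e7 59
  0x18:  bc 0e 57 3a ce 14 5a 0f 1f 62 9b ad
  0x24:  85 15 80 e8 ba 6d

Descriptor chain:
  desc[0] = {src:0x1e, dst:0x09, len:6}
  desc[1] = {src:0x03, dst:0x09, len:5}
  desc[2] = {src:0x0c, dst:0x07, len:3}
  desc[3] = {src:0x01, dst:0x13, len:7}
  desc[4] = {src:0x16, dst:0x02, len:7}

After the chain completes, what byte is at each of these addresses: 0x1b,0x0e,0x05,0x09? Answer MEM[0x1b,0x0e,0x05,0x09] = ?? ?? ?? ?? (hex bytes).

MEM[0x1b,0x0e,0x05,0x09] = 3a ad 84 ad

#0 dst[0x09+6] := {0x5a,0x0f,0x1f,0x62,0x9b,0xad}
#1 dst[0x09+5] := {0xc0,0xe1,0xec,0x84,0xf9}
#2 dst[0x07+3] := {0x84,0xf9,0xad}
#3 dst[0x13+7] := {0x77,0x1a,0xc0,0xe1,0xec,0x84,0x84}
#4 dst[0x02+7] := {0xe1,0xec,0x84,0x84,0x57,0x3a,0xce}
query mem[0x1b]=0x3a, mem[0x0e]=0xad, mem[0x05]=0x84, mem[0x09]=0xad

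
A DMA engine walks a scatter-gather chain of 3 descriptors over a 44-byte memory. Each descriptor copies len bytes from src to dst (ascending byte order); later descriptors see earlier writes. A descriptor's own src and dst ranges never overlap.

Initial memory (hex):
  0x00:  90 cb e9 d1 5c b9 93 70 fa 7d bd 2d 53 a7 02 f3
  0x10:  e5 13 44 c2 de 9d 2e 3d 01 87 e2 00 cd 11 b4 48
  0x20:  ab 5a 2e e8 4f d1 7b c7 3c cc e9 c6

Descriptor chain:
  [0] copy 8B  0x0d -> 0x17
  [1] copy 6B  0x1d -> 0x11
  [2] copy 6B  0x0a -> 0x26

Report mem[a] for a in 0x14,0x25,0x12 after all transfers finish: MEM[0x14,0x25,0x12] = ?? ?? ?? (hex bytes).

D0: mem[0x17..0x1e] <- [a7 02 f3 e5 13 44 c2 de]
D1: mem[0x11..0x16] <- [c2 de 48 ab 5a 2e]
D2: mem[0x26..0x2b] <- [bd 2d 53 a7 02 f3]
query mem[0x14]=0xab, mem[0x25]=0xd1, mem[0x12]=0xde

MEM[0x14,0x25,0x12] = ab d1 de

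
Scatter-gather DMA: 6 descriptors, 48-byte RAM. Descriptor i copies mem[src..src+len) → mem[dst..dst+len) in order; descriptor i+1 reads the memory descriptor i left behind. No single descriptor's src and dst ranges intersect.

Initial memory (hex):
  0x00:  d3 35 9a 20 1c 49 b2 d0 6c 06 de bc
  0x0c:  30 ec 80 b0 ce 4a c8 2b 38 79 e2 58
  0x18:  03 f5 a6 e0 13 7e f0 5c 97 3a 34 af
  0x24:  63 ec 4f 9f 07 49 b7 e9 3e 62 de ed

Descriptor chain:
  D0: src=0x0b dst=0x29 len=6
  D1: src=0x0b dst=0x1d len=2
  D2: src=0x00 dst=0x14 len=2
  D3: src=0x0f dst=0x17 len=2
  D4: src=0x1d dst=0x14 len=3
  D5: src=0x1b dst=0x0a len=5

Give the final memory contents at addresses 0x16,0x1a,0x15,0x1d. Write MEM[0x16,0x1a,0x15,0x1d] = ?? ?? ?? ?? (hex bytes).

[0] 0x0b->0x29 len=6 : bc 30 ec 80 b0 ce
[1] 0x0b->0x1d len=2 : bc 30
[2] 0x00->0x14 len=2 : d3 35
[3] 0x0f->0x17 len=2 : b0 ce
[4] 0x1d->0x14 len=3 : bc 30 5c
[5] 0x1b->0x0a len=5 : e0 13 bc 30 5c
query mem[0x16]=0x5c, mem[0x1a]=0xa6, mem[0x15]=0x30, mem[0x1d]=0xbc

MEM[0x16,0x1a,0x15,0x1d] = 5c a6 30 bc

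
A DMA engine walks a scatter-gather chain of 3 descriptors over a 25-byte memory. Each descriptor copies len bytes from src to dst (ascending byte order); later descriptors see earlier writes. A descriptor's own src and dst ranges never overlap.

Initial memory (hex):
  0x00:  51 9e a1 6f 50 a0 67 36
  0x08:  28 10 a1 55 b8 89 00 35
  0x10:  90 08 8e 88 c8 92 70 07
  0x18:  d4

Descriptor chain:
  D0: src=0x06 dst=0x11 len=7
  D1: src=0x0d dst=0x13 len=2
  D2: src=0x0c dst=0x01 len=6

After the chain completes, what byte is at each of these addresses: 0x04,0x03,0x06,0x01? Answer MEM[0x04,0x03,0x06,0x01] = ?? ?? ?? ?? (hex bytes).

MEM[0x04,0x03,0x06,0x01] = 35 00 67 b8

D0: mem[0x11..0x17] <- [67 36 28 10 a1 55 b8]
D1: mem[0x13..0x14] <- [89 00]
D2: mem[0x01..0x06] <- [b8 89 00 35 90 67]
query mem[0x04]=0x35, mem[0x03]=0x00, mem[0x06]=0x67, mem[0x01]=0xb8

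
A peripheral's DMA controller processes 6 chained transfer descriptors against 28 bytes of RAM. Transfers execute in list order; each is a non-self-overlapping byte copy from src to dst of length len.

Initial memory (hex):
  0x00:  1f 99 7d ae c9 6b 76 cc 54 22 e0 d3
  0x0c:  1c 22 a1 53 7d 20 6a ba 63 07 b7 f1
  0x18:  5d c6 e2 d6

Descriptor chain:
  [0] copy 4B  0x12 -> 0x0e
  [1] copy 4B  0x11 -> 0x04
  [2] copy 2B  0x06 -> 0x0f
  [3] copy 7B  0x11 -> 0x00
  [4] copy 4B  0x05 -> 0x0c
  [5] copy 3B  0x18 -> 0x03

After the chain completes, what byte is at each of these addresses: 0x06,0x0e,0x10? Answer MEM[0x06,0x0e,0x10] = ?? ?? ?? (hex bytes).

[0] 0x12->0x0e len=4 : 6a ba 63 07
[1] 0x11->0x04 len=4 : 07 6a ba 63
[2] 0x06->0x0f len=2 : ba 63
[3] 0x11->0x00 len=7 : 07 6a ba 63 07 b7 f1
[4] 0x05->0x0c len=4 : b7 f1 63 54
[5] 0x18->0x03 len=3 : 5d c6 e2
query mem[0x06]=0xf1, mem[0x0e]=0x63, mem[0x10]=0x63

MEM[0x06,0x0e,0x10] = f1 63 63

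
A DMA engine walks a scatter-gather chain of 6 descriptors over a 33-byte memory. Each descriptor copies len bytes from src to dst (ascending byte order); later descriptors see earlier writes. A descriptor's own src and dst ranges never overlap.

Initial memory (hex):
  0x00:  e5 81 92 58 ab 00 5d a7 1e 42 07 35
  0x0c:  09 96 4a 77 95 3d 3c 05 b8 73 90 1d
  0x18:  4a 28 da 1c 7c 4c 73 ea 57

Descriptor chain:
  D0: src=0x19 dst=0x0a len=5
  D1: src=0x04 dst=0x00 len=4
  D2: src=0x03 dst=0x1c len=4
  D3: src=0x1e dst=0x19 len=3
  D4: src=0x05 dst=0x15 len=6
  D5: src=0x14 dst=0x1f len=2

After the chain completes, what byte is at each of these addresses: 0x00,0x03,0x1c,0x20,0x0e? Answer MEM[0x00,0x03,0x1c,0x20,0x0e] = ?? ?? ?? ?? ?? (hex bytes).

MEM[0x00,0x03,0x1c,0x20,0x0e] = ab a7 a7 00 4c

  after D0: wrote 5B at 0x0a = 28da1c7c4c
  after D1: wrote 4B at 0x00 = ab005da7
  after D2: wrote 4B at 0x1c = a7ab005d
  after D3: wrote 3B at 0x19 = 005d57
  after D4: wrote 6B at 0x15 = 005da71e4228
  after D5: wrote 2B at 0x1f = b800
query mem[0x00]=0xab, mem[0x03]=0xa7, mem[0x1c]=0xa7, mem[0x20]=0x00, mem[0x0e]=0x4c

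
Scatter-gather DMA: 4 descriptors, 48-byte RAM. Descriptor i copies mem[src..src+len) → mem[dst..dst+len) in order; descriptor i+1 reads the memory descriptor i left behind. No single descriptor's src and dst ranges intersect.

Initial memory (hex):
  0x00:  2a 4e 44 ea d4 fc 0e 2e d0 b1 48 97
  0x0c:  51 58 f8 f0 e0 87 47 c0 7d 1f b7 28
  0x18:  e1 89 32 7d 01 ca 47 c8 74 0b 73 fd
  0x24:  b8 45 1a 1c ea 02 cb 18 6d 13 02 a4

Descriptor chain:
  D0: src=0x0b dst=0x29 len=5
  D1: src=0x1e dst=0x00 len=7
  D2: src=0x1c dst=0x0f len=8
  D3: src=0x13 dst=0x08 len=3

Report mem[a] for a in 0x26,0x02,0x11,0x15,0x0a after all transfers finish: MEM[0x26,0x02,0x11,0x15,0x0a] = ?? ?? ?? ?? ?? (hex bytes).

[0] 0x0b->0x29 len=5 : 97 51 58 f8 f0
[1] 0x1e->0x00 len=7 : 47 c8 74 0b 73 fd b8
[2] 0x1c->0x0f len=8 : 01 ca 47 c8 74 0b 73 fd
[3] 0x13->0x08 len=3 : 74 0b 73
query mem[0x26]=0x1a, mem[0x02]=0x74, mem[0x11]=0x47, mem[0x15]=0x73, mem[0x0a]=0x73

MEM[0x26,0x02,0x11,0x15,0x0a] = 1a 74 47 73 73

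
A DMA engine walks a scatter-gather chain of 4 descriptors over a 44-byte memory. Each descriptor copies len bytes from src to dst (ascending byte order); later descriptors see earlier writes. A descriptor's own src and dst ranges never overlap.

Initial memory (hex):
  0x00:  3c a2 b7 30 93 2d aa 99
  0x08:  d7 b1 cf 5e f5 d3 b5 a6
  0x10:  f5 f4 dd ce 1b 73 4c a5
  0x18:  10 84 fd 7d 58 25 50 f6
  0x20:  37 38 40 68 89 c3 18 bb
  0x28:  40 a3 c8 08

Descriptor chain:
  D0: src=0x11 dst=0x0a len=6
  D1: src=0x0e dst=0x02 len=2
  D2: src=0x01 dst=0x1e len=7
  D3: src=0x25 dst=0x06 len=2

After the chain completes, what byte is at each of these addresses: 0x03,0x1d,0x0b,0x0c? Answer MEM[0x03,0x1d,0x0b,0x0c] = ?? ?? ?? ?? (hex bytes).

  after D0: wrote 6B at 0x0a = f4ddce1b734c
  after D1: wrote 2B at 0x02 = 734c
  after D2: wrote 7B at 0x1e = a2734c932daa99
  after D3: wrote 2B at 0x06 = c318
query mem[0x03]=0x4c, mem[0x1d]=0x25, mem[0x0b]=0xdd, mem[0x0c]=0xce

MEM[0x03,0x1d,0x0b,0x0c] = 4c 25 dd ce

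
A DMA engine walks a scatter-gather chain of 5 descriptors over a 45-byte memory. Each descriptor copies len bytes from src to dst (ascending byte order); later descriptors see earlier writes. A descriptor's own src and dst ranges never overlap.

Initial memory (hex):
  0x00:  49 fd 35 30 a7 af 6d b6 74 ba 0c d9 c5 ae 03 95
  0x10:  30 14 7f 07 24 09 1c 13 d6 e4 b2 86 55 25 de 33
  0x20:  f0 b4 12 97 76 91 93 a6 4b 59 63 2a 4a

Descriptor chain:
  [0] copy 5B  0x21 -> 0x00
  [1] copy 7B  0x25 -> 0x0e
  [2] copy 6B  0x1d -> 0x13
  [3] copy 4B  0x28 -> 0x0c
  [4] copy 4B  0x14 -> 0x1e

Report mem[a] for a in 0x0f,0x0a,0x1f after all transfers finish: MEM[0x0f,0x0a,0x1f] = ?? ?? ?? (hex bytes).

  after D0: wrote 5B at 0x00 = b412977691
  after D1: wrote 7B at 0x0e = 9193a64b59632a
  after D2: wrote 6B at 0x13 = 25de33f0b412
  after D3: wrote 4B at 0x0c = 4b59632a
  after D4: wrote 4B at 0x1e = de33f0b4
query mem[0x0f]=0x2a, mem[0x0a]=0x0c, mem[0x1f]=0x33

MEM[0x0f,0x0a,0x1f] = 2a 0c 33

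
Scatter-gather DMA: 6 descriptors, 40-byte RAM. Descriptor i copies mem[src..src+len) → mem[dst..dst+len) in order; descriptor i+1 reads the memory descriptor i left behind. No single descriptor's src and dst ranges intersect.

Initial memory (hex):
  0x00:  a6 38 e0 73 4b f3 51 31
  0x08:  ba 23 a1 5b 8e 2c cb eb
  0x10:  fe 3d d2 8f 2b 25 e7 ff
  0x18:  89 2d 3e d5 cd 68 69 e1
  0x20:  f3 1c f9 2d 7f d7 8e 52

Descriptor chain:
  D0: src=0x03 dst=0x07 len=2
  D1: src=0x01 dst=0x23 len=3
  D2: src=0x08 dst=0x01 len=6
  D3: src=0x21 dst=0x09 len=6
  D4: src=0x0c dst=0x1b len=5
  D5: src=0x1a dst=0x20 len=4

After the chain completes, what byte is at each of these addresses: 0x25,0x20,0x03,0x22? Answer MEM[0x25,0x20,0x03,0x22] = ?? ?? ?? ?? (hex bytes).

  after D0: wrote 2B at 0x07 = 734b
  after D1: wrote 3B at 0x23 = 38e073
  after D2: wrote 6B at 0x01 = 4b23a15b8e2c
  after D3: wrote 6B at 0x09 = 1cf938e0738e
  after D4: wrote 5B at 0x1b = e0738eebfe
  after D5: wrote 4B at 0x20 = 3ee0738e
query mem[0x25]=0x73, mem[0x20]=0x3e, mem[0x03]=0xa1, mem[0x22]=0x73

MEM[0x25,0x20,0x03,0x22] = 73 3e a1 73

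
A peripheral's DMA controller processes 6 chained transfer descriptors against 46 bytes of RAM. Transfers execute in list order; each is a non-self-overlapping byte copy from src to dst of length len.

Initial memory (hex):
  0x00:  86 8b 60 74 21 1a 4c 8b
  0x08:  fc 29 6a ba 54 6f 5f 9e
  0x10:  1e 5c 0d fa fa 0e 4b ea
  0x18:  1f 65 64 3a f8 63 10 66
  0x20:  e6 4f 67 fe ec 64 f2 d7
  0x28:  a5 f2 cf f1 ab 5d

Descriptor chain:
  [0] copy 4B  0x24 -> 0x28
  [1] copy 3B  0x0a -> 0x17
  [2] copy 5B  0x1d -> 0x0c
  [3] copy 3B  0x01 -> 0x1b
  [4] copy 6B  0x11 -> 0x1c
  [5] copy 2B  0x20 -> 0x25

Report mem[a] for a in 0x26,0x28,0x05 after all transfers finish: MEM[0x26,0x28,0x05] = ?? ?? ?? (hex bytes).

MEM[0x26,0x28,0x05] = 4b ec 1a

D0: mem[0x28..0x2b] <- [ec 64 f2 d7]
D1: mem[0x17..0x19] <- [6a ba 54]
D2: mem[0x0c..0x10] <- [63 10 66 e6 4f]
D3: mem[0x1b..0x1d] <- [8b 60 74]
D4: mem[0x1c..0x21] <- [5c 0d fa fa 0e 4b]
D5: mem[0x25..0x26] <- [0e 4b]
query mem[0x26]=0x4b, mem[0x28]=0xec, mem[0x05]=0x1a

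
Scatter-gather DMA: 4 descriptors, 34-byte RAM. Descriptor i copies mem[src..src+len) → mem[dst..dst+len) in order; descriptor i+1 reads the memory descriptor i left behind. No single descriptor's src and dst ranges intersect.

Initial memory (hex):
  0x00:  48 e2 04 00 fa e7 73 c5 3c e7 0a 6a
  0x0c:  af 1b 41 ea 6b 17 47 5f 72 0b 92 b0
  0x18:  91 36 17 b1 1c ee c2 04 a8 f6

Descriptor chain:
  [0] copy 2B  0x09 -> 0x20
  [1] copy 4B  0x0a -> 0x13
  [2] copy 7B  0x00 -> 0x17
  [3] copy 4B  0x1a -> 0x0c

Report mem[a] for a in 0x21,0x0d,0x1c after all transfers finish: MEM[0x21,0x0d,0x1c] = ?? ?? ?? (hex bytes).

  after D0: wrote 2B at 0x20 = e70a
  after D1: wrote 4B at 0x13 = 0a6aaf1b
  after D2: wrote 7B at 0x17 = 48e20400fae773
  after D3: wrote 4B at 0x0c = 00fae773
query mem[0x21]=0x0a, mem[0x0d]=0xfa, mem[0x1c]=0xe7

MEM[0x21,0x0d,0x1c] = 0a fa e7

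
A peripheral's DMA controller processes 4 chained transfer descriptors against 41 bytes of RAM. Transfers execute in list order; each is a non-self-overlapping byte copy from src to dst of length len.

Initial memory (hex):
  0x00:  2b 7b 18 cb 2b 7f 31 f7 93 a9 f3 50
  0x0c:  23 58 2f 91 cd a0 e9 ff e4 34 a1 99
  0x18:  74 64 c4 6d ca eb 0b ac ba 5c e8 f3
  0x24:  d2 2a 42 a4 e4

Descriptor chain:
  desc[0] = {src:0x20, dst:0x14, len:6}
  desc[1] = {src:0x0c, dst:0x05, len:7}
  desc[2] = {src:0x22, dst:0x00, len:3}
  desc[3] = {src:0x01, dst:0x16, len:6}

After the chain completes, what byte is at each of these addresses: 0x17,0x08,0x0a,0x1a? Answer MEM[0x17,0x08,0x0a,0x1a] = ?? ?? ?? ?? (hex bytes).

D0: mem[0x14..0x19] <- [ba 5c e8 f3 d2 2a]
D1: mem[0x05..0x0b] <- [23 58 2f 91 cd a0 e9]
D2: mem[0x00..0x02] <- [e8 f3 d2]
D3: mem[0x16..0x1b] <- [f3 d2 cb 2b 23 58]
query mem[0x17]=0xd2, mem[0x08]=0x91, mem[0x0a]=0xa0, mem[0x1a]=0x23

MEM[0x17,0x08,0x0a,0x1a] = d2 91 a0 23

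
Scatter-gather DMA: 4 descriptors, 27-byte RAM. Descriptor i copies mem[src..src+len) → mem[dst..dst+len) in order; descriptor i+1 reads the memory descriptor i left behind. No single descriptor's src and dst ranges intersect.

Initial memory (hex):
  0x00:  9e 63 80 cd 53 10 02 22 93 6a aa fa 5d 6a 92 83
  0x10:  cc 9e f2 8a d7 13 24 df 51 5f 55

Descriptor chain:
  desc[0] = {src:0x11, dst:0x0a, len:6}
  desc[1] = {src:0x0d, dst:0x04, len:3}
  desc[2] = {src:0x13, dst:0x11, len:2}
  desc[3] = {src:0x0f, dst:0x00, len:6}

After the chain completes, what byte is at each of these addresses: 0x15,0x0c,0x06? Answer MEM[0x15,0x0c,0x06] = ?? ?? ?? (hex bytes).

#0 dst[0x0a+6] := {0x9e,0xf2,0x8a,0xd7,0x13,0x24}
#1 dst[0x04+3] := {0xd7,0x13,0x24}
#2 dst[0x11+2] := {0x8a,0xd7}
#3 dst[0x00+6] := {0x24,0xcc,0x8a,0xd7,0x8a,0xd7}
query mem[0x15]=0x13, mem[0x0c]=0x8a, mem[0x06]=0x24

MEM[0x15,0x0c,0x06] = 13 8a 24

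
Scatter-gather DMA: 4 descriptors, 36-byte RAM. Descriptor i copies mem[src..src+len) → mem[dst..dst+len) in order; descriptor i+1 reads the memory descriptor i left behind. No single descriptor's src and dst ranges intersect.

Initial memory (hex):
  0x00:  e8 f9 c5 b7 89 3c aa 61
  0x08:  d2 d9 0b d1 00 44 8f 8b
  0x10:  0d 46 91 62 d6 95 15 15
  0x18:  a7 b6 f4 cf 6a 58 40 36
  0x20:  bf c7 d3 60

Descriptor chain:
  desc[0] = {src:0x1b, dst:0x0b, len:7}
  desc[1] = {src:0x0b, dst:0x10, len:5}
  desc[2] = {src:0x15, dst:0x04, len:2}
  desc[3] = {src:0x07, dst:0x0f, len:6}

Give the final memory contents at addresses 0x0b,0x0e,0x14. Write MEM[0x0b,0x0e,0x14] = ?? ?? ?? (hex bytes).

D0: mem[0x0b..0x11] <- [cf 6a 58 40 36 bf c7]
D1: mem[0x10..0x14] <- [cf 6a 58 40 36]
D2: mem[0x04..0x05] <- [95 15]
D3: mem[0x0f..0x14] <- [61 d2 d9 0b cf 6a]
query mem[0x0b]=0xcf, mem[0x0e]=0x40, mem[0x14]=0x6a

MEM[0x0b,0x0e,0x14] = cf 40 6a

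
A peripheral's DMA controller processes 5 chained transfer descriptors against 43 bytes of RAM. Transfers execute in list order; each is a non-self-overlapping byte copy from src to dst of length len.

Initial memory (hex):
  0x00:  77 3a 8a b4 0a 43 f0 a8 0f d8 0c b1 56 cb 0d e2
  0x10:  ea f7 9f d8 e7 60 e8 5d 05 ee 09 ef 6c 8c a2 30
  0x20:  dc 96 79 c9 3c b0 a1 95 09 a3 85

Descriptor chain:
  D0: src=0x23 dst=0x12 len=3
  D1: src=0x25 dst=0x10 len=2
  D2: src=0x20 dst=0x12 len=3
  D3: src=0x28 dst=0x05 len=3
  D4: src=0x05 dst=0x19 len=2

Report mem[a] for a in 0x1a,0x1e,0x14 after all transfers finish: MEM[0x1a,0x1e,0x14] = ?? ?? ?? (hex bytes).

#0 dst[0x12+3] := {0xc9,0x3c,0xb0}
#1 dst[0x10+2] := {0xb0,0xa1}
#2 dst[0x12+3] := {0xdc,0x96,0x79}
#3 dst[0x05+3] := {0x09,0xa3,0x85}
#4 dst[0x19+2] := {0x09,0xa3}
query mem[0x1a]=0xa3, mem[0x1e]=0xa2, mem[0x14]=0x79

MEM[0x1a,0x1e,0x14] = a3 a2 79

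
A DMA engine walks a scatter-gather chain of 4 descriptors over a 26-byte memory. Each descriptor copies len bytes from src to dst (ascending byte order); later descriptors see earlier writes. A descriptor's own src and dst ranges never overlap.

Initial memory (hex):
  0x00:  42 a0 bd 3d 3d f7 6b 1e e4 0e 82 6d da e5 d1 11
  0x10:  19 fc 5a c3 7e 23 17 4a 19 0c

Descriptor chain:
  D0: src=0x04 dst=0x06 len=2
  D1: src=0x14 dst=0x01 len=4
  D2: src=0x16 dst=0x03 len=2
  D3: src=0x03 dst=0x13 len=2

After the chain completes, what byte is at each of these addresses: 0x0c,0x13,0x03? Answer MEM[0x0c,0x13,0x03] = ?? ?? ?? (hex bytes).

  after D0: wrote 2B at 0x06 = 3df7
  after D1: wrote 4B at 0x01 = 7e23174a
  after D2: wrote 2B at 0x03 = 174a
  after D3: wrote 2B at 0x13 = 174a
query mem[0x0c]=0xda, mem[0x13]=0x17, mem[0x03]=0x17

MEM[0x0c,0x13,0x03] = da 17 17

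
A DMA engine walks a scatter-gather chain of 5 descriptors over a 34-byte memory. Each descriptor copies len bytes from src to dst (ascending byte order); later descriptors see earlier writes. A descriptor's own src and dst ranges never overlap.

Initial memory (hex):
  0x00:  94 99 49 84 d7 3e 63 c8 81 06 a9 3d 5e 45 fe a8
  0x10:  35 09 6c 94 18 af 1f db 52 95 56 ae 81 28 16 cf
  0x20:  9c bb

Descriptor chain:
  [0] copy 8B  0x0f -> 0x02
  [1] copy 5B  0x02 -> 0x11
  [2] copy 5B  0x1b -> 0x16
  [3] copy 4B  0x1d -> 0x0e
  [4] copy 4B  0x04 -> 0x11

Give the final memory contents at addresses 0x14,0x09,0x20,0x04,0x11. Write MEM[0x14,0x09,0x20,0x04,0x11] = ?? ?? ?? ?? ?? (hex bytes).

MEM[0x14,0x09,0x20,0x04,0x11] = 18 1f 9c 09 09

  after D0: wrote 8B at 0x02 = a835096c9418af1f
  after D1: wrote 5B at 0x11 = a835096c94
  after D2: wrote 5B at 0x16 = ae812816cf
  after D3: wrote 4B at 0x0e = 2816cf9c
  after D4: wrote 4B at 0x11 = 096c9418
query mem[0x14]=0x18, mem[0x09]=0x1f, mem[0x20]=0x9c, mem[0x04]=0x09, mem[0x11]=0x09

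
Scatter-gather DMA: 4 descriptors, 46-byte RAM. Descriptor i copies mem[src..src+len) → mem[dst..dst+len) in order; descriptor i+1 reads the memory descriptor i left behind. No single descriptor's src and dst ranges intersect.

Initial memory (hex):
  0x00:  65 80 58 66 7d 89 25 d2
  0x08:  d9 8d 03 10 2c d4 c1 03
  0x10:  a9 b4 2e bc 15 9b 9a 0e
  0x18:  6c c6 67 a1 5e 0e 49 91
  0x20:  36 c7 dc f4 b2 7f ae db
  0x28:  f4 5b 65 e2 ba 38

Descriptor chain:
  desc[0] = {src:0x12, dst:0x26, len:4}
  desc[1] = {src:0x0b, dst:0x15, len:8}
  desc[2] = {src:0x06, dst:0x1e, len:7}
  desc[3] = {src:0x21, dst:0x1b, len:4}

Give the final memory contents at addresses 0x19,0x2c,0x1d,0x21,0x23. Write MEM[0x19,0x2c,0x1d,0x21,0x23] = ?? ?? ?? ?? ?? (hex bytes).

[0] 0x12->0x26 len=4 : 2e bc 15 9b
[1] 0x0b->0x15 len=8 : 10 2c d4 c1 03 a9 b4 2e
[2] 0x06->0x1e len=7 : 25 d2 d9 8d 03 10 2c
[3] 0x21->0x1b len=4 : 8d 03 10 2c
query mem[0x19]=0x03, mem[0x2c]=0xba, mem[0x1d]=0x10, mem[0x21]=0x8d, mem[0x23]=0x10

MEM[0x19,0x2c,0x1d,0x21,0x23] = 03 ba 10 8d 10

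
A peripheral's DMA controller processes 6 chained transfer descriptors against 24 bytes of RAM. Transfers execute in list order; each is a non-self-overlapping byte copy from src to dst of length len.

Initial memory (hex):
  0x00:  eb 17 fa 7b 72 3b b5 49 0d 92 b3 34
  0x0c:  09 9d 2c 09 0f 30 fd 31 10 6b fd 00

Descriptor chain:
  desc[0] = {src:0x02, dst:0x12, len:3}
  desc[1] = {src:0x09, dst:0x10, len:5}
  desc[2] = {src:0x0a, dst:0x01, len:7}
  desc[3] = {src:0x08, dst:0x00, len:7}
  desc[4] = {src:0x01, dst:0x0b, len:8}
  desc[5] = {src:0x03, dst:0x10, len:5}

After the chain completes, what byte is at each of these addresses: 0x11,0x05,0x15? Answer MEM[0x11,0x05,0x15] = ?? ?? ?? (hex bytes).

MEM[0x11,0x05,0x15] = 09 9d 6b

[0] 0x02->0x12 len=3 : fa 7b 72
[1] 0x09->0x10 len=5 : 92 b3 34 09 9d
[2] 0x0a->0x01 len=7 : b3 34 09 9d 2c 09 92
[3] 0x08->0x00 len=7 : 0d 92 b3 34 09 9d 2c
[4] 0x01->0x0b len=8 : 92 b3 34 09 9d 2c 92 0d
[5] 0x03->0x10 len=5 : 34 09 9d 2c 92
query mem[0x11]=0x09, mem[0x05]=0x9d, mem[0x15]=0x6b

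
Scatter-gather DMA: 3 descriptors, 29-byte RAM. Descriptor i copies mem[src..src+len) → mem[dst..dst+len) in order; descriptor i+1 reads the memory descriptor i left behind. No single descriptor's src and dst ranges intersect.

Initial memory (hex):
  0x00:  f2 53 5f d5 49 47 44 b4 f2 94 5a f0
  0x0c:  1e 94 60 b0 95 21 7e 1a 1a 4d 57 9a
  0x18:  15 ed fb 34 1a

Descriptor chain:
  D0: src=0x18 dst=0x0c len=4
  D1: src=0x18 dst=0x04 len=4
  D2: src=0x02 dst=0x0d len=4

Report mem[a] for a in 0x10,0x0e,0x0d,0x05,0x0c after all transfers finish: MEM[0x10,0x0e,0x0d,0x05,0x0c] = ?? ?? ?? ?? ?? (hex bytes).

MEM[0x10,0x0e,0x0d,0x05,0x0c] = ed d5 5f ed 15

D0: mem[0x0c..0x0f] <- [15 ed fb 34]
D1: mem[0x04..0x07] <- [15 ed fb 34]
D2: mem[0x0d..0x10] <- [5f d5 15 ed]
query mem[0x10]=0xed, mem[0x0e]=0xd5, mem[0x0d]=0x5f, mem[0x05]=0xed, mem[0x0c]=0x15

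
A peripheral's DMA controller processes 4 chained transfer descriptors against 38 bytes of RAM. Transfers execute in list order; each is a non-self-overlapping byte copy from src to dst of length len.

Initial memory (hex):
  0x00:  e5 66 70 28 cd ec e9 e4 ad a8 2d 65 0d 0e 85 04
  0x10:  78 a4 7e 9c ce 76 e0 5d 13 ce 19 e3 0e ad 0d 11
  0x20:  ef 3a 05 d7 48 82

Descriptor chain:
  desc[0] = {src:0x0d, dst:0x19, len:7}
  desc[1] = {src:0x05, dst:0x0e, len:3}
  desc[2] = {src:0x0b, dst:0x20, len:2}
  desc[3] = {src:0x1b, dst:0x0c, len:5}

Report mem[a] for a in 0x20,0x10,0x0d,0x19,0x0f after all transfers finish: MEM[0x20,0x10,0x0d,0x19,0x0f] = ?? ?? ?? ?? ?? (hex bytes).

MEM[0x20,0x10,0x0d,0x19,0x0f] = 65 9c 78 0e 7e

D0: mem[0x19..0x1f] <- [0e 85 04 78 a4 7e 9c]
D1: mem[0x0e..0x10] <- [ec e9 e4]
D2: mem[0x20..0x21] <- [65 0d]
D3: mem[0x0c..0x10] <- [04 78 a4 7e 9c]
query mem[0x20]=0x65, mem[0x10]=0x9c, mem[0x0d]=0x78, mem[0x19]=0x0e, mem[0x0f]=0x7e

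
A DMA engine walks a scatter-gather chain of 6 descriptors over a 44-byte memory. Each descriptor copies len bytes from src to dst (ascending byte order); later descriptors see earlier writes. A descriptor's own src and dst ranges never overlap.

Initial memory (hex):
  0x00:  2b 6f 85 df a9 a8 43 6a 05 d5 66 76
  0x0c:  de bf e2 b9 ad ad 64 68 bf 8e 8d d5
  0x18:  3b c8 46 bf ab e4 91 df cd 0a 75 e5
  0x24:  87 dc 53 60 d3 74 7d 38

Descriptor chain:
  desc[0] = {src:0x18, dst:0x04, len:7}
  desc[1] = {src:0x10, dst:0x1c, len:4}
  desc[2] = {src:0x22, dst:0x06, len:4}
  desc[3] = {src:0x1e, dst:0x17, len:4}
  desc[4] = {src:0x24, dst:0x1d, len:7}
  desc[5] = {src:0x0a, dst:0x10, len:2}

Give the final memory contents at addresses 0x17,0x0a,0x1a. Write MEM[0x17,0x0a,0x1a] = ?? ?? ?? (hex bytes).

MEM[0x17,0x0a,0x1a] = 64 91 0a

D0: mem[0x04..0x0a] <- [3b c8 46 bf ab e4 91]
D1: mem[0x1c..0x1f] <- [ad ad 64 68]
D2: mem[0x06..0x09] <- [75 e5 87 dc]
D3: mem[0x17..0x1a] <- [64 68 cd 0a]
D4: mem[0x1d..0x23] <- [87 dc 53 60 d3 74 7d]
D5: mem[0x10..0x11] <- [91 76]
query mem[0x17]=0x64, mem[0x0a]=0x91, mem[0x1a]=0x0a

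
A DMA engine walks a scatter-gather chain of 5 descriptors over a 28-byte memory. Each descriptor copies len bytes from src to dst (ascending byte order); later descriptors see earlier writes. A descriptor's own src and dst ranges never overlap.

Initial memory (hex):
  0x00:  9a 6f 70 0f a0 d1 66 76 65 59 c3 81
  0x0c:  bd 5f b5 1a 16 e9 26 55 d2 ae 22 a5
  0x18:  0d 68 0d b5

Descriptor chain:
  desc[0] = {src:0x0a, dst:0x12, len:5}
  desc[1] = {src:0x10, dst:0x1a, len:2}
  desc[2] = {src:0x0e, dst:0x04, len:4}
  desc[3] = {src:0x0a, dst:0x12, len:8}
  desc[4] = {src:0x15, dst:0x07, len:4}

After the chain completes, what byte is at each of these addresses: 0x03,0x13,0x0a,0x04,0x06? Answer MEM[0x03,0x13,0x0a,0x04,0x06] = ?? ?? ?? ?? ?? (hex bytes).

MEM[0x03,0x13,0x0a,0x04,0x06] = 0f 81 16 b5 16

#0 dst[0x12+5] := {0xc3,0x81,0xbd,0x5f,0xb5}
#1 dst[0x1a+2] := {0x16,0xe9}
#2 dst[0x04+4] := {0xb5,0x1a,0x16,0xe9}
#3 dst[0x12+8] := {0xc3,0x81,0xbd,0x5f,0xb5,0x1a,0x16,0xe9}
#4 dst[0x07+4] := {0x5f,0xb5,0x1a,0x16}
query mem[0x03]=0x0f, mem[0x13]=0x81, mem[0x0a]=0x16, mem[0x04]=0xb5, mem[0x06]=0x16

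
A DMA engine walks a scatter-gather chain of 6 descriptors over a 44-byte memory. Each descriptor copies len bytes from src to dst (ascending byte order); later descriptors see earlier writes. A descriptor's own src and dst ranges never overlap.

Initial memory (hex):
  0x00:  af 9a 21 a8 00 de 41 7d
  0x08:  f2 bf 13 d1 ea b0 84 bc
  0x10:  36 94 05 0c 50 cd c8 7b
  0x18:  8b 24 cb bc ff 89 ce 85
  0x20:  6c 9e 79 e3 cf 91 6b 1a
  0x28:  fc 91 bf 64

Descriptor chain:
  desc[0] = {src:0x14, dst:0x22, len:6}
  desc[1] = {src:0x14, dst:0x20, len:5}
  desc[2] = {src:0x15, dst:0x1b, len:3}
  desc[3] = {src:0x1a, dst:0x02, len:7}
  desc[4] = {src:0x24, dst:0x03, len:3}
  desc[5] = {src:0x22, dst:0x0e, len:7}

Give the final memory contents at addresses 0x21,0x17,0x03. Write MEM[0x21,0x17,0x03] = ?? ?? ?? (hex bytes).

[0] 0x14->0x22 len=6 : 50 cd c8 7b 8b 24
[1] 0x14->0x20 len=5 : 50 cd c8 7b 8b
[2] 0x15->0x1b len=3 : cd c8 7b
[3] 0x1a->0x02 len=7 : cb cd c8 7b ce 85 50
[4] 0x24->0x03 len=3 : 8b 7b 8b
[5] 0x22->0x0e len=7 : c8 7b 8b 7b 8b 24 fc
query mem[0x21]=0xcd, mem[0x17]=0x7b, mem[0x03]=0x8b

MEM[0x21,0x17,0x03] = cd 7b 8b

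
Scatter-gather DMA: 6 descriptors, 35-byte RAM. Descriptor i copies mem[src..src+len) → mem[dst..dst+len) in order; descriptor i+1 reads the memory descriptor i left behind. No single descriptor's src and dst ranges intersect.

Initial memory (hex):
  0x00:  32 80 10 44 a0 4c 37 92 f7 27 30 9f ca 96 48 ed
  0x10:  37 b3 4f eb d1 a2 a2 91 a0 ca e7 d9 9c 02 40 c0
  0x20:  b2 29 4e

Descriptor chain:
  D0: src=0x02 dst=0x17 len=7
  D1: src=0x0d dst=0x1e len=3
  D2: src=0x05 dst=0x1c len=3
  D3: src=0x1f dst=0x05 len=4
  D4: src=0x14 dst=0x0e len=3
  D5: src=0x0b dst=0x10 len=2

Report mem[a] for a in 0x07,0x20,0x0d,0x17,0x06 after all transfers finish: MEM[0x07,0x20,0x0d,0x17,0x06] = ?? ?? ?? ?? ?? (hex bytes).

MEM[0x07,0x20,0x0d,0x17,0x06] = 29 ed 96 10 ed

[0] 0x02->0x17 len=7 : 10 44 a0 4c 37 92 f7
[1] 0x0d->0x1e len=3 : 96 48 ed
[2] 0x05->0x1c len=3 : 4c 37 92
[3] 0x1f->0x05 len=4 : 48 ed 29 4e
[4] 0x14->0x0e len=3 : d1 a2 a2
[5] 0x0b->0x10 len=2 : 9f ca
query mem[0x07]=0x29, mem[0x20]=0xed, mem[0x0d]=0x96, mem[0x17]=0x10, mem[0x06]=0xed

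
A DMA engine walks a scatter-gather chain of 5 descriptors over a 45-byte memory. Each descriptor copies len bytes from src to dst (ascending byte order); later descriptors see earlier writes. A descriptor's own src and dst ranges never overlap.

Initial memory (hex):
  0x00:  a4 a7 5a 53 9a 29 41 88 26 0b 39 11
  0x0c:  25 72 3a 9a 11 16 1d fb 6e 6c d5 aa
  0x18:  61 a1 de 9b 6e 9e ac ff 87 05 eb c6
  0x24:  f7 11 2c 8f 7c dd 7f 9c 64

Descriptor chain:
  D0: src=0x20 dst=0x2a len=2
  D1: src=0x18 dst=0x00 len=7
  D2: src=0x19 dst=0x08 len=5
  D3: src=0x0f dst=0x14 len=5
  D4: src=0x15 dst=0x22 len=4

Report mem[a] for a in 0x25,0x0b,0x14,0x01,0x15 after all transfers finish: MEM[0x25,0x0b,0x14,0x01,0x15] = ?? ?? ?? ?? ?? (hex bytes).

[0] 0x20->0x2a len=2 : 87 05
[1] 0x18->0x00 len=7 : 61 a1 de 9b 6e 9e ac
[2] 0x19->0x08 len=5 : a1 de 9b 6e 9e
[3] 0x0f->0x14 len=5 : 9a 11 16 1d fb
[4] 0x15->0x22 len=4 : 11 16 1d fb
query mem[0x25]=0xfb, mem[0x0b]=0x6e, mem[0x14]=0x9a, mem[0x01]=0xa1, mem[0x15]=0x11

MEM[0x25,0x0b,0x14,0x01,0x15] = fb 6e 9a a1 11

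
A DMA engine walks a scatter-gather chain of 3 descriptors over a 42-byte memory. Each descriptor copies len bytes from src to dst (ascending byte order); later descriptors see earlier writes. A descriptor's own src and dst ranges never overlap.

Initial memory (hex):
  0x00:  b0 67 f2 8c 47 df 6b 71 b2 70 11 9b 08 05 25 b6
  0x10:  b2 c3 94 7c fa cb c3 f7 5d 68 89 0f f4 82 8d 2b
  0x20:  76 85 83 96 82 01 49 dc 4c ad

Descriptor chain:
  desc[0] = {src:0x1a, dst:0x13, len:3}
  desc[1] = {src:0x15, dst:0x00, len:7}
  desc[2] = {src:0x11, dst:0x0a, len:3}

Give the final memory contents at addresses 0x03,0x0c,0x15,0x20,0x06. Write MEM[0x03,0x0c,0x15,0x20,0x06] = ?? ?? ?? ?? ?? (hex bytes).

#0 dst[0x13+3] := {0x89,0x0f,0xf4}
#1 dst[0x00+7] := {0xf4,0xc3,0xf7,0x5d,0x68,0x89,0x0f}
#2 dst[0x0a+3] := {0xc3,0x94,0x89}
query mem[0x03]=0x5d, mem[0x0c]=0x89, mem[0x15]=0xf4, mem[0x20]=0x76, mem[0x06]=0x0f

MEM[0x03,0x0c,0x15,0x20,0x06] = 5d 89 f4 76 0f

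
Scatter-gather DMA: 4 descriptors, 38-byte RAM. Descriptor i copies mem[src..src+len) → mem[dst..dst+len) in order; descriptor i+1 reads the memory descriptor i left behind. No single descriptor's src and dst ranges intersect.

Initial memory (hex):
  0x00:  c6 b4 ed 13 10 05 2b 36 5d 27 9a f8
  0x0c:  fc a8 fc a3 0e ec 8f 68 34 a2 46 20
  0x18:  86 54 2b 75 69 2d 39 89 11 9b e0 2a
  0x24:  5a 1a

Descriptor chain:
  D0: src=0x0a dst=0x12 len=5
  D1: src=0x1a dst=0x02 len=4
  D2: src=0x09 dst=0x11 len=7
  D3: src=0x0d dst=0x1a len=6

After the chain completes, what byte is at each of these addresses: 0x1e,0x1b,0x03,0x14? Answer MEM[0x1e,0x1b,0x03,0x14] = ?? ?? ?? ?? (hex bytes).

MEM[0x1e,0x1b,0x03,0x14] = 27 fc 75 fc

D0: mem[0x12..0x16] <- [9a f8 fc a8 fc]
D1: mem[0x02..0x05] <- [2b 75 69 2d]
D2: mem[0x11..0x17] <- [27 9a f8 fc a8 fc a3]
D3: mem[0x1a..0x1f] <- [a8 fc a3 0e 27 9a]
query mem[0x1e]=0x27, mem[0x1b]=0xfc, mem[0x03]=0x75, mem[0x14]=0xfc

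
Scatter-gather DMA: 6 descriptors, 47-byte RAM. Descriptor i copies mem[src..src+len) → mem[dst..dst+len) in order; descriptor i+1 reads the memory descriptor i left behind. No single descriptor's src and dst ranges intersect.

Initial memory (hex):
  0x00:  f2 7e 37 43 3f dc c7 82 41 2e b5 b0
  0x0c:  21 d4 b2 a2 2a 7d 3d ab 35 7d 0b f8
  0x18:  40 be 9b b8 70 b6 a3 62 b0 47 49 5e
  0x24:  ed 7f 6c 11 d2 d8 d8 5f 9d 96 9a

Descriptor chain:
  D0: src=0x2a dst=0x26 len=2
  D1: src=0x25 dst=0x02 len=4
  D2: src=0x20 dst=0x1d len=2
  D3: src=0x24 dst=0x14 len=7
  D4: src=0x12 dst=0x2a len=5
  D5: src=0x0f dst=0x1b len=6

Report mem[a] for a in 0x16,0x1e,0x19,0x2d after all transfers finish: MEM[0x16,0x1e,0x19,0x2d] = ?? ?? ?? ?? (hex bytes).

#0 dst[0x26+2] := {0xd8,0x5f}
#1 dst[0x02+4] := {0x7f,0xd8,0x5f,0xd2}
#2 dst[0x1d+2] := {0xb0,0x47}
#3 dst[0x14+7] := {0xed,0x7f,0xd8,0x5f,0xd2,0xd8,0xd8}
#4 dst[0x2a+5] := {0x3d,0xab,0xed,0x7f,0xd8}
#5 dst[0x1b+6] := {0xa2,0x2a,0x7d,0x3d,0xab,0xed}
query mem[0x16]=0xd8, mem[0x1e]=0x3d, mem[0x19]=0xd8, mem[0x2d]=0x7f

MEM[0x16,0x1e,0x19,0x2d] = d8 3d d8 7f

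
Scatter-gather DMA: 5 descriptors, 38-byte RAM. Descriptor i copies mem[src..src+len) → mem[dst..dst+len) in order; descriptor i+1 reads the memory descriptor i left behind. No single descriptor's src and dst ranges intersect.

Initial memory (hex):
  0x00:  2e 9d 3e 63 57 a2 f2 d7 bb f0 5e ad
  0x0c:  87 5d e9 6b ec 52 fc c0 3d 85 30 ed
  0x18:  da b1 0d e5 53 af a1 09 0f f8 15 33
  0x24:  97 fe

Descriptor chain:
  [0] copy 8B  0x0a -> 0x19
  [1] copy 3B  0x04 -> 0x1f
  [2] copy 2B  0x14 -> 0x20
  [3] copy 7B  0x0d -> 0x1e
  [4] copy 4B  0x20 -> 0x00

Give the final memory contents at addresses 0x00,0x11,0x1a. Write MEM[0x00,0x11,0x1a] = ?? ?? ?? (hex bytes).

MEM[0x00,0x11,0x1a] = 6b 52 ad

  after D0: wrote 8B at 0x19 = 5ead875de96bec52
  after D1: wrote 3B at 0x1f = 57a2f2
  after D2: wrote 2B at 0x20 = 3d85
  after D3: wrote 7B at 0x1e = 5de96bec52fcc0
  after D4: wrote 4B at 0x00 = 6bec52fc
query mem[0x00]=0x6b, mem[0x11]=0x52, mem[0x1a]=0xad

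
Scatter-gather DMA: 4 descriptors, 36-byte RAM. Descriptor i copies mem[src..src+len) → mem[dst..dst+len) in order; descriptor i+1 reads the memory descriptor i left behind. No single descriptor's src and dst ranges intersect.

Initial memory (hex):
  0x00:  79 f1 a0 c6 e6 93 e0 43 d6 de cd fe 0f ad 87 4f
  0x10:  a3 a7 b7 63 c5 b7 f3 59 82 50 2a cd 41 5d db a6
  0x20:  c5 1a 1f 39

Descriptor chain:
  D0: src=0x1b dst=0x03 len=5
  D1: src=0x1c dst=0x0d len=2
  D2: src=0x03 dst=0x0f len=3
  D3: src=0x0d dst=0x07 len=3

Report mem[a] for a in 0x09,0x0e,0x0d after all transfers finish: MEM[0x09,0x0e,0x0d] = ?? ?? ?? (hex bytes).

MEM[0x09,0x0e,0x0d] = cd 5d 41

#0 dst[0x03+5] := {0xcd,0x41,0x5d,0xdb,0xa6}
#1 dst[0x0d+2] := {0x41,0x5d}
#2 dst[0x0f+3] := {0xcd,0x41,0x5d}
#3 dst[0x07+3] := {0x41,0x5d,0xcd}
query mem[0x09]=0xcd, mem[0x0e]=0x5d, mem[0x0d]=0x41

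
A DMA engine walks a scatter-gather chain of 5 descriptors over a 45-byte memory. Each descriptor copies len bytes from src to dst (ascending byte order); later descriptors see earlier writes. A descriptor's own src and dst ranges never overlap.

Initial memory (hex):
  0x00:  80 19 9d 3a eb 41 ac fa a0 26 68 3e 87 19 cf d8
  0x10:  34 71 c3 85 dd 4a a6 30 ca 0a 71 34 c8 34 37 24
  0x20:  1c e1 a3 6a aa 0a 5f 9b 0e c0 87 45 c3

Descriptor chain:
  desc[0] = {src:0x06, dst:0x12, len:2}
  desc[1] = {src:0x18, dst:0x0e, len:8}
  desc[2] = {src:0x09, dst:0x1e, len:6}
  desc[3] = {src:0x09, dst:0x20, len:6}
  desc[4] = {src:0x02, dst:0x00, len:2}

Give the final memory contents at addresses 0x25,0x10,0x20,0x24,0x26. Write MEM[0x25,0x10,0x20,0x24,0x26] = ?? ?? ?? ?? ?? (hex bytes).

#0 dst[0x12+2] := {0xac,0xfa}
#1 dst[0x0e+8] := {0xca,0x0a,0x71,0x34,0xc8,0x34,0x37,0x24}
#2 dst[0x1e+6] := {0x26,0x68,0x3e,0x87,0x19,0xca}
#3 dst[0x20+6] := {0x26,0x68,0x3e,0x87,0x19,0xca}
#4 dst[0x00+2] := {0x9d,0x3a}
query mem[0x25]=0xca, mem[0x10]=0x71, mem[0x20]=0x26, mem[0x24]=0x19, mem[0x26]=0x5f

MEM[0x25,0x10,0x20,0x24,0x26] = ca 71 26 19 5f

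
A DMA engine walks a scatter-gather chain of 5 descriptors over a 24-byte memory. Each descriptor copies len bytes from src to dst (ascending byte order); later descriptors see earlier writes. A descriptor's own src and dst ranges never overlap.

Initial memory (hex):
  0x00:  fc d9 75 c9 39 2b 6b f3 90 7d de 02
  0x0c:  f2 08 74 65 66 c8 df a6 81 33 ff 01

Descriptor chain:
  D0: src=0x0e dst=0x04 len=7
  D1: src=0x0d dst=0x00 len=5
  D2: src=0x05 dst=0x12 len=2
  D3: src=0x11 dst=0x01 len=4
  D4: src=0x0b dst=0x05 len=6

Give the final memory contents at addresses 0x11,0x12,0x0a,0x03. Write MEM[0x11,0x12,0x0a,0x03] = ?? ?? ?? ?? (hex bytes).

D0: mem[0x04..0x0a] <- [74 65 66 c8 df a6 81]
D1: mem[0x00..0x04] <- [08 74 65 66 c8]
D2: mem[0x12..0x13] <- [65 66]
D3: mem[0x01..0x04] <- [c8 65 66 81]
D4: mem[0x05..0x0a] <- [02 f2 08 74 65 66]
query mem[0x11]=0xc8, mem[0x12]=0x65, mem[0x0a]=0x66, mem[0x03]=0x66

MEM[0x11,0x12,0x0a,0x03] = c8 65 66 66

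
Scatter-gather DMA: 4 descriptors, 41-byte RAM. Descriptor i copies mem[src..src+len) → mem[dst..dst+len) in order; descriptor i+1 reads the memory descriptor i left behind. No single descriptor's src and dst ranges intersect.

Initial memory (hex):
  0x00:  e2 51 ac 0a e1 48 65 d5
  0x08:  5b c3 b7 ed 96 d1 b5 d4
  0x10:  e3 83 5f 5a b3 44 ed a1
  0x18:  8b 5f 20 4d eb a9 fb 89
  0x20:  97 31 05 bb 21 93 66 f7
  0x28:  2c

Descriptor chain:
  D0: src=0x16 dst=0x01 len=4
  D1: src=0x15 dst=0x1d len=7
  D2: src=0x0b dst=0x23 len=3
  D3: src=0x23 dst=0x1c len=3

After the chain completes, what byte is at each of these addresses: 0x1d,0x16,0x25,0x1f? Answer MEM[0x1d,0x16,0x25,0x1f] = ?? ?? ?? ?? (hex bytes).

D0: mem[0x01..0x04] <- [ed a1 8b 5f]
D1: mem[0x1d..0x23] <- [44 ed a1 8b 5f 20 4d]
D2: mem[0x23..0x25] <- [ed 96 d1]
D3: mem[0x1c..0x1e] <- [ed 96 d1]
query mem[0x1d]=0x96, mem[0x16]=0xed, mem[0x25]=0xd1, mem[0x1f]=0xa1

MEM[0x1d,0x16,0x25,0x1f] = 96 ed d1 a1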